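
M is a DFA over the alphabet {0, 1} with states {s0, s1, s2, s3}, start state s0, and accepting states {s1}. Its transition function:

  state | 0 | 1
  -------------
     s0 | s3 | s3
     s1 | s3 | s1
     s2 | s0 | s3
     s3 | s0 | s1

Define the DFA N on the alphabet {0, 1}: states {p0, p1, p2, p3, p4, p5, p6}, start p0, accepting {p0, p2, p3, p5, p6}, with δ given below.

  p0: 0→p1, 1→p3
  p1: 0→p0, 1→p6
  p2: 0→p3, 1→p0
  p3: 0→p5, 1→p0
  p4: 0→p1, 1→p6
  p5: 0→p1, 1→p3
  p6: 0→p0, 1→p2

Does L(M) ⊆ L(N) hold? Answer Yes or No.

Yes

Exploring the product automaton M × N from the start pair (s0, p0), following both machines on each input symbol, reaches 12 state pairs: (s0, p0), (s3, p1), (s3, p3), (s1, p6), (s0, p5), (s1, p0), (s3, p0), (s1, p2), (s1, p3), (s0, p1), (s3, p5), (s3, p6).
M accepts in {s1} and N accepts in {p0, p2, p3, p5, p6}. The reachable pairs whose M-component is accepting are (s1, p6), (s1, p0), (s1, p2), (s1, p3); in each of them the N-component is accepting too, so the product for L(M) \ L(N) (M-component accepting, N-component rejecting) has no reachable accepting pair and the difference is empty.
Hence every string in L(M) is also in L(N).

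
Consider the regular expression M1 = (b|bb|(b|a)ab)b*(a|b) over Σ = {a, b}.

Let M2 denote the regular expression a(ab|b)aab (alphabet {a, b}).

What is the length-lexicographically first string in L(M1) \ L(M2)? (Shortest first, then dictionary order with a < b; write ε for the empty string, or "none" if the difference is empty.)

The string ba is accepted by M1 but not by M2.
No shorter string lies in the difference, and ba is the lexicographically first length-2 string in L(M1) \ L(M2).

ba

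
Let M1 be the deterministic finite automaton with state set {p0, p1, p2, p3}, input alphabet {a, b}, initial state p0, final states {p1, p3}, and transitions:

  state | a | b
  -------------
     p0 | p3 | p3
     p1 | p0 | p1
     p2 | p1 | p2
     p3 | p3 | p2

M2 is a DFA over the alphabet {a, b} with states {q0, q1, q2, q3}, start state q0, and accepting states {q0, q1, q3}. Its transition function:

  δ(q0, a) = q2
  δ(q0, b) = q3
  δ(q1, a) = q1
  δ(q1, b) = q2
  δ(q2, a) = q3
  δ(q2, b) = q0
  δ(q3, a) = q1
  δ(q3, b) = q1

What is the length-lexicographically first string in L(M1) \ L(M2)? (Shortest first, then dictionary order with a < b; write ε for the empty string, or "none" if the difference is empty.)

a

The string a is accepted by M1 but not by M2.
No shorter string lies in the difference, and a is the lexicographically first length-1 string in L(M1) \ L(M2).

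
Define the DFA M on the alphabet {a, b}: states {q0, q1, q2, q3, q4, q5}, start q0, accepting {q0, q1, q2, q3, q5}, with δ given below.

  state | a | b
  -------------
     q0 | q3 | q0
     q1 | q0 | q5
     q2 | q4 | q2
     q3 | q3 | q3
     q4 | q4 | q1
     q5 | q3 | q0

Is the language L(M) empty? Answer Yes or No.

The empty string ε is accepted: the run q0 ends in the accepting state q0.
Since at least one string is accepted, L(M) is not empty.

No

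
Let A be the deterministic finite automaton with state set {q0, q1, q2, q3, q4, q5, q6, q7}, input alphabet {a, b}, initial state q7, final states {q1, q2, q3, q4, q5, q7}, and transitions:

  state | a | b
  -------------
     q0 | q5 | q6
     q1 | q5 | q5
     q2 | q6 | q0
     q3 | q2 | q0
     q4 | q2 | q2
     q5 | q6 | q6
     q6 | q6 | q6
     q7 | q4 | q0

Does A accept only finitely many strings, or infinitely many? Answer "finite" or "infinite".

The useful states (reachable from q7 and able to reach an accepting state) are {q0, q2, q4, q5, q7}.
Restricted to these states the transition graph has no cycle, so every accepting path has bounded length and L is finite.

finite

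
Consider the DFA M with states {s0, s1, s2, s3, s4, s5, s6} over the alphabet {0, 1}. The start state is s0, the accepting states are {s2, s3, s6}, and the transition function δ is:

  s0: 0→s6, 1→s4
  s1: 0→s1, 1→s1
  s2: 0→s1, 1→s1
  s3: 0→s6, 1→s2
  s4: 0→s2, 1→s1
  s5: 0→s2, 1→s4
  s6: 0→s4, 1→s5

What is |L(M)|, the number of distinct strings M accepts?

5

The useful subgraph on states {s0, s2, s4, s5, s6} is acyclic, so L(M) is finite; the longest accepting path visits 5 useful states, giving maximum string length 4.
Counting accepting paths from s0 by length: 1 of length 1, 1 of length 2, 2 of length 3, 1 of length 4. Total 5.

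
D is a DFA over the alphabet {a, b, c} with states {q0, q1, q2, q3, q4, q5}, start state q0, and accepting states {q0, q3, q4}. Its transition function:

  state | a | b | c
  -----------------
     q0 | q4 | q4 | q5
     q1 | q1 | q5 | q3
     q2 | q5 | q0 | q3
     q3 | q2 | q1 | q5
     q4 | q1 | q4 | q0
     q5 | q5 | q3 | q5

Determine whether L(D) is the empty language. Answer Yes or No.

No

The empty string ε is accepted: the run q0 ends in the accepting state q0.
Since at least one string is accepted, L(D) is not empty.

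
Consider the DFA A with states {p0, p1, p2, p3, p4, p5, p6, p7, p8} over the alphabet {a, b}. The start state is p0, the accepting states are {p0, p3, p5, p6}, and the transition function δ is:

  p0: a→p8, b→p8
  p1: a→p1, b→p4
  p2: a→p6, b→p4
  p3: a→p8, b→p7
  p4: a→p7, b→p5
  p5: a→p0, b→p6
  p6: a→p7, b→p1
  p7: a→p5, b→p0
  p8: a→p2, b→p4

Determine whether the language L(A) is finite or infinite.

infinite

State p0 is reachable from the start and can reach an accepting state, and it lies on the cycle p0 → p8 → p2 → p4 → p5 → p0.
Traversing that cycle any number of times yields accepted strings of unbounded length, so the language is infinite.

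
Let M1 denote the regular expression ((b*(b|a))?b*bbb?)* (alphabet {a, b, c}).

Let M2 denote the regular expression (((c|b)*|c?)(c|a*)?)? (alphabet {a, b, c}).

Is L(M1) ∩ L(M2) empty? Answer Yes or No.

No

The empty string ε is accepted by both M1 and M2.
Hence L(M1) ∩ L(M2) ≠ ∅.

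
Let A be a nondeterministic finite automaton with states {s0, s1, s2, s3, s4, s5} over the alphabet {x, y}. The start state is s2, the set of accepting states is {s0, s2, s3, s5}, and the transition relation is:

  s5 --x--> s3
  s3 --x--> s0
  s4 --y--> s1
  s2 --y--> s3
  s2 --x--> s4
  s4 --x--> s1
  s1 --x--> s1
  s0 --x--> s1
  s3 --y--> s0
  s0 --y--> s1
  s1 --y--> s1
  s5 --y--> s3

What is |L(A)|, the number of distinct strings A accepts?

4

The useful subgraph on states {s0, s2, s3} is acyclic, so L(A) is finite; the longest accepting path visits 3 useful states, giving maximum string length 2.
Counting accepting paths from s2 by length: 1 of length 0, 1 of length 1, 2 of length 2. Total 4.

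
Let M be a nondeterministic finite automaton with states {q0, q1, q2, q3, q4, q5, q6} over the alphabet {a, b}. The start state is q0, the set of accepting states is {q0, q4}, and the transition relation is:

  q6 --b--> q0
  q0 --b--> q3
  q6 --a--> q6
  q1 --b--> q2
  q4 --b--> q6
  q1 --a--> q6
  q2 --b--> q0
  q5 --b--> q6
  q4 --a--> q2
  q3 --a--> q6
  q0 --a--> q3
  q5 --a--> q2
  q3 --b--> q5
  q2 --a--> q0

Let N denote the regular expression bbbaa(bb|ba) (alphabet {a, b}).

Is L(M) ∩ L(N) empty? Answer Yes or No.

Yes

Converting the expression N to a DFA (subset construction, then merging equivalent states) gives the minimal DFA with states {n0, n1, n2, n3, n4, n5, n6, n7, n8}, start state n0, accepting states {n8} and transitions n0: a→n1, b→n2; n1: a→n1, b→n1; n2: a→n1, b→n3; n3: a→n1, b→n4; n4: a→n5, b→n1; n5: a→n6, b→n1; n6: a→n1, b→n7; n7: a→n8, b→n8; n8: a→n1, b→n1.
Exploring the product automaton M × N from the start pair (q0, n0), following both machines on each input symbol, reaches 13 state pairs: (q0, n0), (q3, n1), (q3, n2), (q6, n1), (q5, n1), (q5, n3), (q0, n1), (q2, n1), (q6, n4), (q6, n5), (q6, n6), (q0, n7), (q3, n8).
M accepts in {q0, q4} and N accepts in {n8}; no reachable pair has both components accepting, so no string drives both machines to acceptance simultaneously and L(M) ∩ L(N) = ∅.
So no string is accepted by both, and the intersection is empty.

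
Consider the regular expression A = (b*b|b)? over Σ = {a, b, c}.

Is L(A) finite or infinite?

The expression contains a Kleene star applied to a subexpression that matches at least one nonempty string, so it matches strings of unbounded length.
Hence L(A) is infinite.

infinite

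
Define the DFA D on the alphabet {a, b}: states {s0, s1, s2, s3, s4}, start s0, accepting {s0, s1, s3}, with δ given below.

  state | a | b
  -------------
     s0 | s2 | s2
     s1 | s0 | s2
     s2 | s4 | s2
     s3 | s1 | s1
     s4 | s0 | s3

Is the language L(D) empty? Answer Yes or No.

No

The empty string ε is accepted: the run s0 ends in the accepting state s0.
Since at least one string is accepted, L(D) is not empty.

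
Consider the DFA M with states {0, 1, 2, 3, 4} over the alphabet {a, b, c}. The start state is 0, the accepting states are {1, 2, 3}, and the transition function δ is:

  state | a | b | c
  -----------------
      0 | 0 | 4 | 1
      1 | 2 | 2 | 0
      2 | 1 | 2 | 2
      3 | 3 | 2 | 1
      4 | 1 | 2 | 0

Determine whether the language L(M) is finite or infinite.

infinite

State 0 is reachable from the start and can reach an accepting state, and it lies on the cycle 0 → 0.
Traversing that cycle any number of times yields accepted strings of unbounded length, so the language is infinite.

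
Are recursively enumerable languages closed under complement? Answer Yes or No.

No

If both L and its complement were r.e., running the two recognisers in parallel would decide L, so L would be recursive; but there are r.e. languages that are not recursive (e.g. the halting problem), and their complements are therefore not r.e.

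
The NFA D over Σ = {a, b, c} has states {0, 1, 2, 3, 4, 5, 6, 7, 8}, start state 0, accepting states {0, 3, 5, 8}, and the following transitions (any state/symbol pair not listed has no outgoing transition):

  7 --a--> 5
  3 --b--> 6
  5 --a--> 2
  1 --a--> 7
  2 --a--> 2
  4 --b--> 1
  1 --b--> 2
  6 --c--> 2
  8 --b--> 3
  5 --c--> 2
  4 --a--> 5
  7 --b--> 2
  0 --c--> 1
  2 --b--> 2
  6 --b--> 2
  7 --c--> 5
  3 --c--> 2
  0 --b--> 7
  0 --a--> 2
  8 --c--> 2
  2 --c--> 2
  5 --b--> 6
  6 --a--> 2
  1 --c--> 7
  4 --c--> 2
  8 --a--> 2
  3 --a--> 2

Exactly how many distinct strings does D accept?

7

The useful subgraph on states {0, 1, 5, 7} is acyclic, so L(D) is finite; the longest accepting path visits 4 useful states, giving maximum string length 3.
Counting accepting paths from 0 by length: 1 of length 0, 2 of length 2, 4 of length 3. Total 7.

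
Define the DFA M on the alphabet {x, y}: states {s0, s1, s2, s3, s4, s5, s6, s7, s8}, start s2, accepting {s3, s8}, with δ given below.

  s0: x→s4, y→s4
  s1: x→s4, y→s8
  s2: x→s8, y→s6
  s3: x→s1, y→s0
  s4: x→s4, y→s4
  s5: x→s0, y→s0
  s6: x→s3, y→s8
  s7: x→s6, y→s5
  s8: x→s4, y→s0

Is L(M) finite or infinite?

finite

The useful states (reachable from s2 and able to reach an accepting state) are {s1, s2, s3, s6, s8}.
Restricted to these states the transition graph has no cycle, so every accepting path has bounded length and L is finite.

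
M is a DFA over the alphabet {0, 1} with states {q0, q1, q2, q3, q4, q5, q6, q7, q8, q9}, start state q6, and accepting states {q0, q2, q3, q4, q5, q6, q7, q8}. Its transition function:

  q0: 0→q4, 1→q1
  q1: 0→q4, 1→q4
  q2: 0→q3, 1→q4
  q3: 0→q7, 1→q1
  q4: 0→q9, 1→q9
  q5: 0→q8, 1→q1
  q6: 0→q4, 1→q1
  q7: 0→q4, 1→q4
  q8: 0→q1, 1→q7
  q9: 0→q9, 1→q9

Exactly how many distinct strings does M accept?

4

The useful subgraph on states {q1, q4, q6} is acyclic, so L(M) is finite; the longest accepting path visits 3 useful states, giving maximum string length 2.
Counting accepting paths from q6 by length: 1 of length 0, 1 of length 1, 2 of length 2. Total 4.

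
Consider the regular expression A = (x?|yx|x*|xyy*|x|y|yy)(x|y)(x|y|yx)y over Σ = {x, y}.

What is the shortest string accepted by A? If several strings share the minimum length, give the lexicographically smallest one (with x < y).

By inspection of the expression, no string of length less than 3 matches, and xxy is the lexicographically first match of length 3.

xxy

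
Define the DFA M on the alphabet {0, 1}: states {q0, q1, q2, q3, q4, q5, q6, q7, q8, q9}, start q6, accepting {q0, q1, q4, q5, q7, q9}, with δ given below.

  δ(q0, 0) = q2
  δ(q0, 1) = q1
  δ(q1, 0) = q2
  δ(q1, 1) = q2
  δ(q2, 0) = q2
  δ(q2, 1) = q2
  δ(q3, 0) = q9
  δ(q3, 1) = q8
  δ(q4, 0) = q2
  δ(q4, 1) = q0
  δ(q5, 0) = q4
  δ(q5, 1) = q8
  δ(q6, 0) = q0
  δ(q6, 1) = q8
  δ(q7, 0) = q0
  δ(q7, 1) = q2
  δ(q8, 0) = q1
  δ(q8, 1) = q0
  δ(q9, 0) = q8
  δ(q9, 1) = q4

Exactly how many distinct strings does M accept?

5

The useful subgraph on states {q0, q1, q6, q8} is acyclic, so L(M) is finite; the longest accepting path visits 4 useful states, giving maximum string length 3.
Counting accepting paths from q6 by length: 1 of length 1, 3 of length 2, 1 of length 3. Total 5.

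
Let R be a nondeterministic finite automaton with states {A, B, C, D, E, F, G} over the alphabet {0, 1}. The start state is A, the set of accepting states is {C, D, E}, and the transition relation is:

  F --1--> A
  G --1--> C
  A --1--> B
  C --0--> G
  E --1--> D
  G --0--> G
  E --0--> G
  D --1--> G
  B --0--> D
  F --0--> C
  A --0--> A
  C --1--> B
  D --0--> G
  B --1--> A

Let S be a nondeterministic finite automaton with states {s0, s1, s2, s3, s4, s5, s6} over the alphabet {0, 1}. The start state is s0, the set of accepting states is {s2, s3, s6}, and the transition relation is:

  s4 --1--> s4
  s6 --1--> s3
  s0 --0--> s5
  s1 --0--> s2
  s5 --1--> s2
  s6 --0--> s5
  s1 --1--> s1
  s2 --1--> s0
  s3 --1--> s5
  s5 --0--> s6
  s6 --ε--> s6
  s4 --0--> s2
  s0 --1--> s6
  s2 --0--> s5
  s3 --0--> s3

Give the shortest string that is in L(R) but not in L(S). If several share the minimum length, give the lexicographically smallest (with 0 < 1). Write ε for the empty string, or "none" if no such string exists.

10

The string 10 is accepted by R but not by S.
No shorter string lies in the difference, and 10 is the lexicographically first length-2 string in L(R) \ L(S).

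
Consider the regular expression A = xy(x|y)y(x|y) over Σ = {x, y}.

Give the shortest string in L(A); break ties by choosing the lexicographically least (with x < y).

By inspection of the expression, no string of length less than 5 matches, and xyxyx is the lexicographically first match of length 5.

xyxyx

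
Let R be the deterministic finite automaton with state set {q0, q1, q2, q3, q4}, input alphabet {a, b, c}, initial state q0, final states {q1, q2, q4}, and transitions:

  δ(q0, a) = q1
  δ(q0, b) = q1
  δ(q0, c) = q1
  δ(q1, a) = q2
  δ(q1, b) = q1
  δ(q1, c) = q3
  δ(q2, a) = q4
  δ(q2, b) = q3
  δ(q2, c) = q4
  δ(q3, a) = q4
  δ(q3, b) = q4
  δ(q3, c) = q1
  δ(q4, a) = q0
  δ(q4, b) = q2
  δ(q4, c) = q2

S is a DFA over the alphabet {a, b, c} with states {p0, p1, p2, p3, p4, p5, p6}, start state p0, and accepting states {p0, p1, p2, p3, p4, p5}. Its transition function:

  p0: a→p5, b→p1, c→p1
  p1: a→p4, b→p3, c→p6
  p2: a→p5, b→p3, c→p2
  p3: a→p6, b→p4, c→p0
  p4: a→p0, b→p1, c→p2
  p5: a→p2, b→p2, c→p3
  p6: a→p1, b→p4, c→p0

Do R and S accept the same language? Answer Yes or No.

The string aca is accepted by R but rejected by S.
So L(R) ≠ L(S).

No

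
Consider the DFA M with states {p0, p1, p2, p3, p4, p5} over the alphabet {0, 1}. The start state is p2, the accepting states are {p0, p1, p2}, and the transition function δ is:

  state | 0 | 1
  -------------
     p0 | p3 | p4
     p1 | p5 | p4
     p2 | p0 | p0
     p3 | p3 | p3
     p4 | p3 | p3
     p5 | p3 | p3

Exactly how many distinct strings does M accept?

The useful subgraph on states {p0, p2} is acyclic, so L(M) is finite; the longest accepting path visits 2 useful states, giving maximum string length 1.
Counting accepting paths from p2 by length: 1 of length 0, 2 of length 1. Total 3.

3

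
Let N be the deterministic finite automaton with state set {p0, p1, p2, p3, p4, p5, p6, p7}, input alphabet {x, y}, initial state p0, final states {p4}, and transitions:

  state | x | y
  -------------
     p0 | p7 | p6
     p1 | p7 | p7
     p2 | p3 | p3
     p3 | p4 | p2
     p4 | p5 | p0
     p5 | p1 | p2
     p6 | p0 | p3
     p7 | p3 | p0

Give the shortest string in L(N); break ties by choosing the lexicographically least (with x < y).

xxx

A breadth-first search from p0 reaches an accepting state first via the path p0 → p7 → p3 → p4 on input xxx.
No string of length < 3 is accepted (BFS exhausts all shorter strings without reaching an accepting state), and xxx is the lexicographically least accepting string of length 3.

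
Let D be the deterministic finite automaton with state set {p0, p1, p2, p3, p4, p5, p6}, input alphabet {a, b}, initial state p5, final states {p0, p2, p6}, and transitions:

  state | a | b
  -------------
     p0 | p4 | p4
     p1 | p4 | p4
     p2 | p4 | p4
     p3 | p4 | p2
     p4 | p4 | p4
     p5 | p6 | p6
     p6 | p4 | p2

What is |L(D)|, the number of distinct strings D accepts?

The useful subgraph on states {p2, p5, p6} is acyclic, so L(D) is finite; the longest accepting path visits 3 useful states, giving maximum string length 2.
Counting accepting paths from p5 by length: 2 of length 1, 2 of length 2. Total 4.

4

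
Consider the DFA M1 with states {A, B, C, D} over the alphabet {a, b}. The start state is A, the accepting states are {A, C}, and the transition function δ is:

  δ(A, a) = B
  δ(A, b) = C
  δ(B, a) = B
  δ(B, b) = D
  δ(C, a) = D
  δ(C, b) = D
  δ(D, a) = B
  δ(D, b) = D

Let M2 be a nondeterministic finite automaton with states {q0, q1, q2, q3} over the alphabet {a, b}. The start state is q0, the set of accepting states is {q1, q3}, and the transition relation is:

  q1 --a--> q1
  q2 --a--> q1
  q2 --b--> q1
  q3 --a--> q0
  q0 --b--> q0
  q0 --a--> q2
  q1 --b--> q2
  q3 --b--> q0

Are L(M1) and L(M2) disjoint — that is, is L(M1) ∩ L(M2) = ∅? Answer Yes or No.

Exploring the product automaton M1 × M2 from the start pair (A, q0), following both machines on each input symbol, reaches 7 state pairs: (A, q0), (B, q2), (C, q0), (B, q1), (D, q1), (D, q2), (D, q0).
M1 accepts in {A, C} and M2 accepts in {q1, q3}; no reachable pair has both components accepting, so no string drives both machines to acceptance simultaneously and L(M1) ∩ L(M2) = ∅.
So no string is accepted by both, and the intersection is empty.

Yes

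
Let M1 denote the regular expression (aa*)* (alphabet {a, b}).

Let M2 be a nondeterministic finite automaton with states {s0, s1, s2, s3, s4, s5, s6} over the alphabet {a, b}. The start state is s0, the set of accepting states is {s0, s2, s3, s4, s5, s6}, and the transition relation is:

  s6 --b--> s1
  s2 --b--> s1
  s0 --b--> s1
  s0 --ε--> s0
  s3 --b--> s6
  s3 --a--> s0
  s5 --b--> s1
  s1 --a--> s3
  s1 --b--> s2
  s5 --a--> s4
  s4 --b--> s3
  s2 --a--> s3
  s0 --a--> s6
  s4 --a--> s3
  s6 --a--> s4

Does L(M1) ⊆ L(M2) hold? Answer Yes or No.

Yes

Converting the expression M1 to a DFA (subset construction, then merging equivalent states) gives the minimal DFA with states {r0, r1}, start state r0, accepting states {r0} and transitions r0: a→r0, b→r1; r1: a→r1, b→r1.
Exploring the product automaton M1 × M2 from the start pair (r0, s0), following both machines on each input symbol, reaches 10 state pairs: (r0, s0), (r0, s6), (r1, s1), (r0, s4), (r1, s3), (r1, s2), (r0, s3), (r1, s0), (r1, s6), (r1, s4).
M1 accepts in {r0} and M2 accepts in {s0, s2, s3, s4, s5, s6}. The reachable pairs whose M1-component is accepting are (r0, s0), (r0, s6), (r0, s4), (r0, s3); in each of them the M2-component is accepting too, so the product for L(M1) \ L(M2) (M1-component accepting, M2-component rejecting) has no reachable accepting pair and the difference is empty.
Hence every string in L(M1) is also in L(M2).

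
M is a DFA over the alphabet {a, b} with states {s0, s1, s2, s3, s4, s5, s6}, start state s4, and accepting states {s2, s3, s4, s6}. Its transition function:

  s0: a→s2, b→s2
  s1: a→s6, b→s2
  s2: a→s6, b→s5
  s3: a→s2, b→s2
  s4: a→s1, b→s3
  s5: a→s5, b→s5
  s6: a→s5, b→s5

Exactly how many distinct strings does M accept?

9

The useful subgraph on states {s1, s2, s3, s4, s6} is acyclic, so L(M) is finite; the longest accepting path visits 4 useful states, giving maximum string length 3.
Counting accepting paths from s4 by length: 1 of length 0, 1 of length 1, 4 of length 2, 3 of length 3. Total 9.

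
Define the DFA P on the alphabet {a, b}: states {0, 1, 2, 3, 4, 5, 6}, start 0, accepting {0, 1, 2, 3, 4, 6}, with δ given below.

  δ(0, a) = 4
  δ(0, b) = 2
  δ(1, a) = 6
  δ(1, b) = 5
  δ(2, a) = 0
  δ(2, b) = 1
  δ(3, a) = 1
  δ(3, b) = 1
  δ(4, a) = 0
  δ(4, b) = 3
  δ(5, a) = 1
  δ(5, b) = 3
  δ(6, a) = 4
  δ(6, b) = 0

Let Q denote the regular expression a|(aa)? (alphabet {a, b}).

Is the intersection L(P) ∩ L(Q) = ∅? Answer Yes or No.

The empty string ε is accepted by both P and Q.
Hence L(P) ∩ L(Q) ≠ ∅.

No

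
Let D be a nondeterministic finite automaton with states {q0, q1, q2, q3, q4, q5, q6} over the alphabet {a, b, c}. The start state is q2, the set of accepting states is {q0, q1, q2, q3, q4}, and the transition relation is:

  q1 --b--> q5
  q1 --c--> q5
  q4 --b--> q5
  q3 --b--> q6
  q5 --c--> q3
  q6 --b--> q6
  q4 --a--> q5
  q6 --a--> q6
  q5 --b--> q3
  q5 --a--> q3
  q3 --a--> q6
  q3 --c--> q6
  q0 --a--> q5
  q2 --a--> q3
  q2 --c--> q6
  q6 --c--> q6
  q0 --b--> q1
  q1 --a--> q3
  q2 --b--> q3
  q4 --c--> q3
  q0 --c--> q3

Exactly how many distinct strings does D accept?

3

The useful subgraph on states {q2, q3} is acyclic, so L(D) is finite; the longest accepting path visits 2 useful states, giving maximum string length 1.
Counting accepting paths from q2 by length: 1 of length 0, 2 of length 1. Total 3.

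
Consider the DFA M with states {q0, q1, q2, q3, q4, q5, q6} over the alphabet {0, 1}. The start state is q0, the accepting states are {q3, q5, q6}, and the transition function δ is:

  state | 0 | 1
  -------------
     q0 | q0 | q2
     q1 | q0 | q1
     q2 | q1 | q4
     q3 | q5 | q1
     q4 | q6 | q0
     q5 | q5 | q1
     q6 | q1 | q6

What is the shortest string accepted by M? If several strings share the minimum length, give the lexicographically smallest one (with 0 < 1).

110

A breadth-first search from q0 reaches an accepting state first via the path q0 → q2 → q4 → q6 on input 110.
No string of length < 3 is accepted (BFS exhausts all shorter strings without reaching an accepting state), and 110 is the lexicographically least accepting string of length 3.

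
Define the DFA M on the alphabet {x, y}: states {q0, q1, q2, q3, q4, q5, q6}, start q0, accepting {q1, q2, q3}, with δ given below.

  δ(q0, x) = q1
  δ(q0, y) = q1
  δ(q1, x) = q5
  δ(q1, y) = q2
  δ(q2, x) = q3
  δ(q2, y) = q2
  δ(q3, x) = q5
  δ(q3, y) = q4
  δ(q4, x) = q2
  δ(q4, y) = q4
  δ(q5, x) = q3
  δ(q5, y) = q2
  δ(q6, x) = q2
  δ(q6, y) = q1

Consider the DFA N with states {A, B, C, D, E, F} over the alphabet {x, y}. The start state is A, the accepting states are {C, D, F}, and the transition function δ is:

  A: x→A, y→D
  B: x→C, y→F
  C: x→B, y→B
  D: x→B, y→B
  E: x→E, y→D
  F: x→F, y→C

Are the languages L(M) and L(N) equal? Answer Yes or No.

No

The string x is accepted by M but rejected by N.
So L(M) ≠ L(N).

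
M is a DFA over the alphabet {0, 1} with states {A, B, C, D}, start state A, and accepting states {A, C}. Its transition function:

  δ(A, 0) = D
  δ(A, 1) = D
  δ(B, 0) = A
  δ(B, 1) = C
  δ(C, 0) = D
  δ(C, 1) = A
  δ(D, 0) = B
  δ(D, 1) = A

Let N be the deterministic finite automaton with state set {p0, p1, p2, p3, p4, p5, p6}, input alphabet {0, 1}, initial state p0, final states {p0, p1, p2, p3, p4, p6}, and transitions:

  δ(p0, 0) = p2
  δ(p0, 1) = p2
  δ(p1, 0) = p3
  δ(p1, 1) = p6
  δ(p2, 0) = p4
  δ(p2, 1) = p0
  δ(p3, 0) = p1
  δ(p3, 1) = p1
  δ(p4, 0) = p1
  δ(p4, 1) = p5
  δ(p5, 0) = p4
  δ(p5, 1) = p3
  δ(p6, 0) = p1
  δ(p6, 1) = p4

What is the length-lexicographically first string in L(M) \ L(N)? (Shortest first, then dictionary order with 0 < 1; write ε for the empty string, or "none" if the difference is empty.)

001

The string 001 is accepted by M but not by N.
No shorter string lies in the difference, and 001 is the lexicographically first length-3 string in L(M) \ L(N).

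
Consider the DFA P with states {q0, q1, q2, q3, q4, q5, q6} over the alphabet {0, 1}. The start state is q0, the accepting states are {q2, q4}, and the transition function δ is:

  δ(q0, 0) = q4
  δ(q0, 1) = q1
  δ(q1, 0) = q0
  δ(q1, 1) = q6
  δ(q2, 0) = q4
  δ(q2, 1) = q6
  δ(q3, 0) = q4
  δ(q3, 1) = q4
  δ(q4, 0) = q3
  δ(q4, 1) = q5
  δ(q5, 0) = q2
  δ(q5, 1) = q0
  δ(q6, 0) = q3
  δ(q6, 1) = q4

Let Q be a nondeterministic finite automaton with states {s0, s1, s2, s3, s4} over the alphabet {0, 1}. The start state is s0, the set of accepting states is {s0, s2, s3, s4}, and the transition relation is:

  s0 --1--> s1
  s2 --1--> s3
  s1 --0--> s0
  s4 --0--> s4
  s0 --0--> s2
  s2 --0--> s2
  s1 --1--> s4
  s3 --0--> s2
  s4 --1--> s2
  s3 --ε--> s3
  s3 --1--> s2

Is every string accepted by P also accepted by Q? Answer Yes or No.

Yes

Exploring the product automaton P × Q from the start pair (q0, s0), following both machines on each input symbol, reaches 17 state pairs: (q0, s0), (q4, s2), (q1, s1), (q3, s2), (q5, s3), (q6, s4), (q4, s3), (q2, s2), (q0, s2), (q3, s4), (q5, s2), (q6, s3), (q1, s3), (q4, s4), (q0, s3), (q6, s2), (q1, s2).
P accepts in {q2, q4} and Q accepts in {s0, s2, s3, s4}. The reachable pairs whose P-component is accepting are (q4, s2), (q4, s3), (q2, s2), (q4, s4); in each of them the Q-component is accepting too, so the product for L(P) \ L(Q) (P-component accepting, Q-component rejecting) has no reachable accepting pair and the difference is empty.
Hence every string in L(P) is also in L(Q).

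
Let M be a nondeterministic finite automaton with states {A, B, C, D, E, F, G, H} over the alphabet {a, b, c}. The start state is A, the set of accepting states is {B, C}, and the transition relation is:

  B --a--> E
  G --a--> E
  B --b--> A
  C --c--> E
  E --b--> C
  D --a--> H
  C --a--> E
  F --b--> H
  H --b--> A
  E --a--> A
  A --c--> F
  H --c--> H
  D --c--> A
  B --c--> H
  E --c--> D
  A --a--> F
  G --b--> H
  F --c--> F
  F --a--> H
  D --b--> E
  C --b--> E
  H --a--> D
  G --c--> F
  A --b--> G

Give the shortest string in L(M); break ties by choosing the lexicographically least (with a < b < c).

A breadth-first search from A reaches an accepting state first via the path A → G → E → C on input bab.
No string of length < 3 is accepted (BFS exhausts all shorter strings without reaching an accepting state), and bab is the lexicographically least accepting string of length 3.

bab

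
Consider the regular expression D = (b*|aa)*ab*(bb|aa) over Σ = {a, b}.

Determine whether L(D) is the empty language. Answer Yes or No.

No

The string aaa matches the expression, so it belongs to L(D).
Since L(D) contains at least one string, it is not empty.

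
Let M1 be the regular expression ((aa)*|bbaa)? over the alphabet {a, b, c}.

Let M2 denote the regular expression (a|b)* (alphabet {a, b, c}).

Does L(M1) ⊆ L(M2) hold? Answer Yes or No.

Yes

Converting the expression M1 to a DFA (subset construction, then merging equivalent states) gives the minimal DFA with states {r0, r1, r2, r3, r4, r5, r6, r7}, start state r0, accepting states {r0, r4, r7} and transitions r0: a→r1, b→r2, c→r3; r1: a→r4, b→r3, c→r3; r2: a→r3, b→r5, c→r3; r3: a→r3, b→r3, c→r3; r4: a→r1, b→r3, c→r3; r5: a→r6, b→r3, c→r3; r6: a→r7, b→r3, c→r3; r7: a→r3, b→r3, c→r3.
Converting the expression M2 to a DFA (subset construction, then merging equivalent states) gives the minimal DFA with states {t0, t1}, start state t0, accepting states {t0} and transitions t0: a→t0, b→t0, c→t1; t1: a→t1, b→t1, c→t1.
Exploring the product automaton M1 × M2 from the start pair (r0, t0), following both machines on each input symbol, reaches 9 state pairs: (r0, t0), (r1, t0), (r2, t0), (r3, t1), (r4, t0), (r3, t0), (r5, t0), (r6, t0), (r7, t0).
M1 accepts in {r0, r4, r7} and M2 accepts in {t0}. The reachable pairs whose M1-component is accepting are (r0, t0), (r4, t0), (r7, t0); in each of them the M2-component is accepting too, so the product for L(M1) \ L(M2) (M1-component accepting, M2-component rejecting) has no reachable accepting pair and the difference is empty.
Hence every string in L(M1) is also in L(M2).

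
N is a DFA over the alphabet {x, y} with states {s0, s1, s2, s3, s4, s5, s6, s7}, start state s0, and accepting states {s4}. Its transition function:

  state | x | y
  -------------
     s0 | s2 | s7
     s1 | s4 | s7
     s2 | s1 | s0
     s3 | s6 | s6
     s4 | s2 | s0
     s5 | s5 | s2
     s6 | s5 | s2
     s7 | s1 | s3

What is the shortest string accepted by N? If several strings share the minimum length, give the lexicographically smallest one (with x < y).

A breadth-first search from s0 reaches an accepting state first via the path s0 → s2 → s1 → s4 on input xxx.
No string of length < 3 is accepted (BFS exhausts all shorter strings without reaching an accepting state), and xxx is the lexicographically least accepting string of length 3.

xxx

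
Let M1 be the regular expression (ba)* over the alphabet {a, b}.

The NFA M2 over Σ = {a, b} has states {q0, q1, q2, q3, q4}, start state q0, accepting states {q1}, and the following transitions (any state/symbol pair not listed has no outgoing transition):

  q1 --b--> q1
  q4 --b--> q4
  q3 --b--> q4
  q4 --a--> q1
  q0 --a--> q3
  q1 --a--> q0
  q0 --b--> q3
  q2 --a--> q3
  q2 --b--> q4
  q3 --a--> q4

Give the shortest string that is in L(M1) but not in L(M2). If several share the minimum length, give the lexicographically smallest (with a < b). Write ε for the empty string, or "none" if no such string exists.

ε

The empty string ε is accepted by M1 but not by M2.
Since ε is the unique shortest string, it is the required witness.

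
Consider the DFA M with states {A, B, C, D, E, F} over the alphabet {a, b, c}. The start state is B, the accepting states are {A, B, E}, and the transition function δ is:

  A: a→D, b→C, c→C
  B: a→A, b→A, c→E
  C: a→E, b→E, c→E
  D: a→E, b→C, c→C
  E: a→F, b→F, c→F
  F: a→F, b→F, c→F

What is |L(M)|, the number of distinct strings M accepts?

The useful subgraph on states {A, B, C, D, E} is acyclic, so L(M) is finite; the longest accepting path visits 5 useful states, giving maximum string length 4.
Counting accepting paths from B by length: 1 of length 0, 3 of length 1, 14 of length 3, 12 of length 4. Total 30.

30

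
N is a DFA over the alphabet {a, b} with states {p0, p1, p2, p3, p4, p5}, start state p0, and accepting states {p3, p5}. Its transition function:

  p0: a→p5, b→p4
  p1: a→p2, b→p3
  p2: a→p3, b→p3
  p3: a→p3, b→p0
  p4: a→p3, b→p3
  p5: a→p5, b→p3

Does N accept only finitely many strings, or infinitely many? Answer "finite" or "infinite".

State p0 is reachable from the start and can reach an accepting state, and it lies on the cycle p0 → p4 → p3 → p0.
Traversing that cycle any number of times yields accepted strings of unbounded length, so the language is infinite.

infinite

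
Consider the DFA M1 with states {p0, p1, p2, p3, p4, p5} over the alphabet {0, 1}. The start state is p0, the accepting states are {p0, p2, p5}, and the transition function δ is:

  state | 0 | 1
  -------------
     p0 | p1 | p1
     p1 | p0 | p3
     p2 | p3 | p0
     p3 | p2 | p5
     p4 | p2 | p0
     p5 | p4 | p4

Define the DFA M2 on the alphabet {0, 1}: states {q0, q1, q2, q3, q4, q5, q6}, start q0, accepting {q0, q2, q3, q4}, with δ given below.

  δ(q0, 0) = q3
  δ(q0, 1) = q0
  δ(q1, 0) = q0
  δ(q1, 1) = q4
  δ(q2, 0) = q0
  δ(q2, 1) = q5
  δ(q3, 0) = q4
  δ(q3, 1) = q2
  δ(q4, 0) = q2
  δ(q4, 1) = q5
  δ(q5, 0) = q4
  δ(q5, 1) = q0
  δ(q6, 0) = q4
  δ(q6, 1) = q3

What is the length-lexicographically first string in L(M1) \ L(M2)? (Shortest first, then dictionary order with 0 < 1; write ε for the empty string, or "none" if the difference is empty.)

The string 011 is accepted by M1 but not by M2.
No shorter string lies in the difference, and 011 is the lexicographically first length-3 string in L(M1) \ L(M2).

011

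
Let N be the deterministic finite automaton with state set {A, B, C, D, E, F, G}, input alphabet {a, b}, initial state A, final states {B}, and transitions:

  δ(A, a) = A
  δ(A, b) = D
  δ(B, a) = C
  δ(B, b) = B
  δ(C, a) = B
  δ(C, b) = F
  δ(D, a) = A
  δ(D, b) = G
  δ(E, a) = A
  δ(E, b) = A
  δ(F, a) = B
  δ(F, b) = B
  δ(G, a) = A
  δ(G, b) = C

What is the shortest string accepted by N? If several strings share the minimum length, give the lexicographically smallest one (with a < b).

A breadth-first search from A reaches an accepting state first via the path A → D → G → C → B on input bbba.
No string of length < 4 is accepted (BFS exhausts all shorter strings without reaching an accepting state), and bbba is the lexicographically least accepting string of length 4.

bbba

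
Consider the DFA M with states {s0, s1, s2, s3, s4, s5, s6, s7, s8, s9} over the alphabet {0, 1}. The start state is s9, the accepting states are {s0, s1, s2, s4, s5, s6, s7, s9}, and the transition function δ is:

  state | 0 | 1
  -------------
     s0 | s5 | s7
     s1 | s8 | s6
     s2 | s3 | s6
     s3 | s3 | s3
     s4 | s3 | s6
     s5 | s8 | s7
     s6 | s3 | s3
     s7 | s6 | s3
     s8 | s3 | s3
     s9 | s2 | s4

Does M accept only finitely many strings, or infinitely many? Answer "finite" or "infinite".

The useful states (reachable from s9 and able to reach an accepting state) are {s2, s4, s6, s9}.
Restricted to these states the transition graph has no cycle, so every accepting path has bounded length and L is finite.

finite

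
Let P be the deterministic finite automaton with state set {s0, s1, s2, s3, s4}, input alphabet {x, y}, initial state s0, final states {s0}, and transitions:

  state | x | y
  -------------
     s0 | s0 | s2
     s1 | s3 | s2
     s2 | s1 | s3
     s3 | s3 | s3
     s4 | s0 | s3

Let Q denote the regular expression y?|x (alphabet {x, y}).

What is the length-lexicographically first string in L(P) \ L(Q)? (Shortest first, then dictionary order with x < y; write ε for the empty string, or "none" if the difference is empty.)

xx

The string xx is accepted by P but not by Q.
No shorter string lies in the difference, and xx is the lexicographically first length-2 string in L(P) \ L(Q).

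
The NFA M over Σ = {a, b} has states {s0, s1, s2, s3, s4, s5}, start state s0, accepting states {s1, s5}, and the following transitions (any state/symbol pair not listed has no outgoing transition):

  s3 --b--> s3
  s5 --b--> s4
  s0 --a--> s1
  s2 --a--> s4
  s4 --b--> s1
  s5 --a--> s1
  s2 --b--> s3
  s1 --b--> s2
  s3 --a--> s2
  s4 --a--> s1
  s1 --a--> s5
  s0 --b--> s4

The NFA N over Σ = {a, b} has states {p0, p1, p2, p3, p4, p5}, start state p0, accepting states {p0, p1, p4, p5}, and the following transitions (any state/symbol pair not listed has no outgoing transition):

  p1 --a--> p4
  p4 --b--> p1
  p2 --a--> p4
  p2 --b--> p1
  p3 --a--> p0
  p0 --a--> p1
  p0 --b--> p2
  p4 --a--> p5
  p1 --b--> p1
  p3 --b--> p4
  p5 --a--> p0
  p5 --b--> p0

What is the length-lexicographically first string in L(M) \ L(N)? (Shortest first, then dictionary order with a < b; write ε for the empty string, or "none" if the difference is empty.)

The string baabb is accepted by M but not by N.
No shorter string lies in the difference, and baabb is the lexicographically first length-5 string in L(M) \ L(N).

baabb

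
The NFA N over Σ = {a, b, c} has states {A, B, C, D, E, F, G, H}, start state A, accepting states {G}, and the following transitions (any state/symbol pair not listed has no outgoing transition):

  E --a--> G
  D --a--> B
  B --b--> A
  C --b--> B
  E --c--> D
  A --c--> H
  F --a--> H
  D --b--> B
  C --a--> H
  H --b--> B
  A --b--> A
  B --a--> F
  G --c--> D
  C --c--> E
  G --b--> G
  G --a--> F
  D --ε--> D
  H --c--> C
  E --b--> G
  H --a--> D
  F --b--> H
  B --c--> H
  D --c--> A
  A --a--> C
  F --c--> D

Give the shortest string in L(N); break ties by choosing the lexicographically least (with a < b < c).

A breadth-first search from A reaches an accepting state first via the path A → C → E → G on input aca.
No string of length < 3 is accepted (BFS exhausts all shorter strings without reaching an accepting state), and aca is the lexicographically least accepting string of length 3.

aca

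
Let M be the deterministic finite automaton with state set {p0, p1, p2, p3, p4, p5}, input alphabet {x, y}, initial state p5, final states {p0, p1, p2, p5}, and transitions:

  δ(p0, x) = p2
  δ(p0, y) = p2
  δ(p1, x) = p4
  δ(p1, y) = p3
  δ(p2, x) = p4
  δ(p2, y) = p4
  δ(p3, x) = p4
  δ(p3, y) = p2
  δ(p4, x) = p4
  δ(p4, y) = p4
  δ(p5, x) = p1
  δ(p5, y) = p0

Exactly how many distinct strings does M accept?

The useful subgraph on states {p0, p1, p2, p3, p5} is acyclic, so L(M) is finite; the longest accepting path visits 4 useful states, giving maximum string length 3.
Counting accepting paths from p5 by length: 1 of length 0, 2 of length 1, 2 of length 2, 1 of length 3. Total 6.

6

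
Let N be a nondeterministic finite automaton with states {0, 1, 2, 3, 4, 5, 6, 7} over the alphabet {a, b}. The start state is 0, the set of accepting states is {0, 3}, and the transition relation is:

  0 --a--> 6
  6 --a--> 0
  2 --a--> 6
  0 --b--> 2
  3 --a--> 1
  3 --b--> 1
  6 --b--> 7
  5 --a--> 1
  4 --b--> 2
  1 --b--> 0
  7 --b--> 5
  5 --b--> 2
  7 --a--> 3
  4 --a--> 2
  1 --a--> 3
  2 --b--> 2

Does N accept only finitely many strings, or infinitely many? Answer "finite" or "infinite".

State 2 is reachable from the start and can reach an accepting state, and it lies on the cycle 2 → 2.
Traversing that cycle any number of times yields accepted strings of unbounded length, so the language is infinite.

infinite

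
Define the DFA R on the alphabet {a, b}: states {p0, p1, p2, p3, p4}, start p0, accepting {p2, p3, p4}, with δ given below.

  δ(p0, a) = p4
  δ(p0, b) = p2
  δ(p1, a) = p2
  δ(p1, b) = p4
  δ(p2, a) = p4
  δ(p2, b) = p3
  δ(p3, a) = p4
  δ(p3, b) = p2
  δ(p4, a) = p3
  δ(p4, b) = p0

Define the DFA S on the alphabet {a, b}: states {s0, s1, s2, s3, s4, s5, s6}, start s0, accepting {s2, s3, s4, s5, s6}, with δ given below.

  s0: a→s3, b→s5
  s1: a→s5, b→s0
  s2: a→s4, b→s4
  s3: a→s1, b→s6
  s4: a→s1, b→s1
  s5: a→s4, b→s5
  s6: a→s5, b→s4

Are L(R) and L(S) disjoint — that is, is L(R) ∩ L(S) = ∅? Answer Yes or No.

No

The string a is accepted by both R and S.
Hence L(R) ∩ L(S) ≠ ∅.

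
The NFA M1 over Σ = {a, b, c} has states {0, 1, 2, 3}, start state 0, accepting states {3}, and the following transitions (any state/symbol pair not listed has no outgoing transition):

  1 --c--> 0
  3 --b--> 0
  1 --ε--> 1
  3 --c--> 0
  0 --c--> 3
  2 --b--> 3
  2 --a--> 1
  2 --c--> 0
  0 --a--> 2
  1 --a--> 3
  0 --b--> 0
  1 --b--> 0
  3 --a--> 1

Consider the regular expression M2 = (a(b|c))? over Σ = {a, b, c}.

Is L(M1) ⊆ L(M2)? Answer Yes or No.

The string c is in L(M1) but not in L(M2).
So L(M1) ⊄ L(M2).

No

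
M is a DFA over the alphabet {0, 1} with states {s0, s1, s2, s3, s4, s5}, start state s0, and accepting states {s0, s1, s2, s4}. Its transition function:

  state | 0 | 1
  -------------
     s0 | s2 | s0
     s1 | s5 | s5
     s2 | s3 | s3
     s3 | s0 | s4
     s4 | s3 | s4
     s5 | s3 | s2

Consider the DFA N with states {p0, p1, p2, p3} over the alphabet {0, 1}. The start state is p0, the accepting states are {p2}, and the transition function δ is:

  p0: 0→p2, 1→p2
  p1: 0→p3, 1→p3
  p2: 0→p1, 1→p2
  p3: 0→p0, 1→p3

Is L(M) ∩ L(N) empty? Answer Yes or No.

The string 0 is accepted by both M and N.
Hence L(M) ∩ L(N) ≠ ∅.

No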